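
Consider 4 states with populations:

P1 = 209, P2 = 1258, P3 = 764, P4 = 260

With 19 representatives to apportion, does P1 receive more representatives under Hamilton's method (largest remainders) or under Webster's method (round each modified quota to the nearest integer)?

Webster

Hamilton: P1 1, P2 10, P3 6, P4 2.
Webster: P1 2, P2 9, P3 6, P4 2.
P1 gets 1 under Hamilton and 2 under Webster.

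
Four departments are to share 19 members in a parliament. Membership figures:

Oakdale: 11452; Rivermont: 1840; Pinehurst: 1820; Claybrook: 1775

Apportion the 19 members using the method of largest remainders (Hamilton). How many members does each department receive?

Oakdale 13, Rivermont 2, Pinehurst 2, Claybrook 2

Total 16887; standard divisor 16887/19 ≈ 888.789.
Standard quotas: Oakdale 12.8849, Rivermont 2.0702, Pinehurst 2.0477, Claybrook 1.9971.
Lower quotas: Oakdale 12, Rivermont 2, Pinehurst 2, Claybrook 1 (sum 17, leaving 2 seats).
Remainders in descending order: Claybrook 0.9971, Oakdale 0.8849, Rivermont 0.0702, Pinehurst 0.0477.
The surplus seats go to Claybrook, Oakdale.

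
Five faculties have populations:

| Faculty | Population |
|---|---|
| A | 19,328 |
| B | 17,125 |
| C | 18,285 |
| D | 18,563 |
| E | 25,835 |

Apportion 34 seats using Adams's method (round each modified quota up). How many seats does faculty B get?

6

Standard divisor 99136/34 ≈ 2915.765; standard quotas: A 6.629, B 5.873, C 6.271, D 6.366, E 8.860.
Rounding up gives 7, 6, 7, 7, 9 = 36 seats, so the divisor must be adjusted.
With modified divisor 3200: modified quotas A 6.040, B 5.352, C 5.714, D 5.801, E 8.073.
Rounding up: A 7, B 6, C 6, D 6, E 9 (total 34).
B receives 6.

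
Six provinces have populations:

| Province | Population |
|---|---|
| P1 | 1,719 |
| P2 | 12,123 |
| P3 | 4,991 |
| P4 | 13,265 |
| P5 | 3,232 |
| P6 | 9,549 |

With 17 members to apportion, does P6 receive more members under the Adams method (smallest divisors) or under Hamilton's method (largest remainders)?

Adams: P1 1, P2 4, P3 2, P4 5, P5 2, P6 3.
Hamilton: P1 1, P2 4, P3 2, P4 5, P5 1, P6 4.
P6 gets 3 under Adams and 4 under Hamilton.

Hamilton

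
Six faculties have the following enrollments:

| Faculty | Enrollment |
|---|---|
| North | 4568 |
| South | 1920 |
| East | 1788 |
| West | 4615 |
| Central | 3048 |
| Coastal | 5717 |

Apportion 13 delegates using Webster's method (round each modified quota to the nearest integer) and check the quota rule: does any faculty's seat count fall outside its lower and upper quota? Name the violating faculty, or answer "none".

Standard quotas: North 2.742, South 1.153, East 1.073, West 2.770, Central 1.830, Coastal 3.432.
Webster allocation: North 3, South 1, East 1, West 3, Central 2, Coastal 3.
Every allocation lies between the lower and upper quota.

none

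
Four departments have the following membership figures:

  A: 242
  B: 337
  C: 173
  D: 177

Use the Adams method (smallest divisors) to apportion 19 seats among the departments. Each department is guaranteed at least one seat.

Standard divisor 929/19 ≈ 48.895; standard quotas: A 4.949, B 6.892, C 3.538, D 3.620.
Rounding up gives 5, 7, 4, 4 = 20 seats, so the divisor must be adjusted.
With modified divisor 57: modified quotas A 4.246, B 5.912, C 3.035, D 3.105.
Rounding up: A 5, B 6, C 4, D 4 (total 19).

A: 5; B: 6; C: 4; D: 4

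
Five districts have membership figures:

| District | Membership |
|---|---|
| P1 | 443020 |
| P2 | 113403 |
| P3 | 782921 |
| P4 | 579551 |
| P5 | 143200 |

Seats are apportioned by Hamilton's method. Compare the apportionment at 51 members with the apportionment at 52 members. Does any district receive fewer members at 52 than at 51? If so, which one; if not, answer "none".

P5

At 51 seats: P1 11, P2 3, P3 19, P4 14, P5 4.
At 52 seats: P1 11, P2 3, P3 20, P4 15, P5 3.
P5 drops from 4 to 3.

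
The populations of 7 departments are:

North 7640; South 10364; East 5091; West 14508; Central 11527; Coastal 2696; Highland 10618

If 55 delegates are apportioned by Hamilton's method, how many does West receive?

Standard divisor: 62444 ÷ 55 ≈ 1135.345.
Standard quotas: North 6.7292, South 9.1285, East 4.4841, West 12.7785, Central 10.1529, Coastal 2.3746, Highland 9.3522.
Lower quotas: North 6, South 9, East 4, West 12, Central 10, Coastal 2, Highland 9 (sum 52, leaving 3 seats).
Remainders in descending order: West 0.7785, North 0.7292, East 0.4841, Coastal 0.3746, Highland 0.3522, Central 0.1529, South 0.1285.
The surplus seats go to West, North, East.
West receives 13.

13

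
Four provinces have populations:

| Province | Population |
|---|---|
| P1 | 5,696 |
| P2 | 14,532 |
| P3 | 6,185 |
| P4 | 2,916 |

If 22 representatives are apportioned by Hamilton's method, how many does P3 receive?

5

Standard divisor: 29329 ÷ 22 ≈ 1333.136.
Standard quotas: P1 4.2726, P2 10.9006, P3 4.6394, P4 2.1873.
Lower quotas: P1 4, P2 10, P3 4, P4 2 (sum 20, leaving 2 seats).
Remainders in descending order: P2 0.9006, P3 0.6394, P1 0.2726, P4 0.1873.
The surplus seats go to P2, P3.
P3 receives 5.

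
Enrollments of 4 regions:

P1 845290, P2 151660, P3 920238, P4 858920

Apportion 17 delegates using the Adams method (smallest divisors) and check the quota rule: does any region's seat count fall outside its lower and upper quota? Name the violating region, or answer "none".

none

Standard quotas: P1 5.176, P2 0.929, P3 5.635, P4 5.260.
Adams allocation: P1 5, P2 1, P3 6, P4 5.
Every allocation lies between the lower and upper quota.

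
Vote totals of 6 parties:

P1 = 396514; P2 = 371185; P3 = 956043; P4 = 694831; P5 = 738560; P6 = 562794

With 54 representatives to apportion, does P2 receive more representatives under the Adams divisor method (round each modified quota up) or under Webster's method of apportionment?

Adams: P1 6, P2 6, P3 13, P4 10, P5 11, P6 8.
Webster: P1 6, P2 5, P3 14, P4 10, P5 11, P6 8.
P2 gets 6 under Adams and 5 under Webster.

Adams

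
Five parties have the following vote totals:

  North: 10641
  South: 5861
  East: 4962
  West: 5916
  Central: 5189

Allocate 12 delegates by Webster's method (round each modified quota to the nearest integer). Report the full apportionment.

Standard divisor 32569/12 ≈ 2714.083; standard quotas: North 3.921, South 2.159, East 1.828, West 2.180, Central 1.912.
Rounding to the nearest integer gives North 4, South 2, East 2, West 2, Central 2 — total 12, matching the house size, so no adjustment is needed.

North: 4; South: 2; East: 2; West: 2; Central: 2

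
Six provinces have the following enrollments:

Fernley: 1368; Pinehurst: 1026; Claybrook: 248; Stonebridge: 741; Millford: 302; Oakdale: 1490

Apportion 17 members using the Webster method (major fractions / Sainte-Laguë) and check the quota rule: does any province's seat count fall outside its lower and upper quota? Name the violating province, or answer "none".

none

Standard quotas: Fernley 4.494, Pinehurst 3.370, Claybrook 0.815, Stonebridge 2.434, Millford 0.992, Oakdale 4.895.
Webster allocation: Fernley 5, Pinehurst 3, Claybrook 1, Stonebridge 2, Millford 1, Oakdale 5.
Every allocation lies between the lower and upper quota.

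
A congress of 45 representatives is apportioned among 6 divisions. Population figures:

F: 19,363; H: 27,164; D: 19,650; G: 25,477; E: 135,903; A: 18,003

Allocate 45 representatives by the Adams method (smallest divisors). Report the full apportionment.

Standard divisor 245560/45 ≈ 5456.889; standard quotas: F 3.548, H 4.978, D 3.601, G 4.669, E 24.905, A 3.299.
Rounding up gives 4, 5, 4, 5, 25, 4 = 47 seats, so the divisor must be adjusted.
With modified divisor 5950: modified quotas F 3.254, H 4.565, D 3.303, G 4.282, E 22.841, A 3.026.
Rounding up: F 4, H 5, D 4, G 5, E 23, A 4 (total 45).

F 4, H 5, D 4, G 5, E 23, A 4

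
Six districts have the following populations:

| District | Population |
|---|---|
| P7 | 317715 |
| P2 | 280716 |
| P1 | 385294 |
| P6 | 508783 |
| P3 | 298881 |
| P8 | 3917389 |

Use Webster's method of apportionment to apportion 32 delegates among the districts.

Standard divisor 5708778/32 ≈ 178399.312; standard quotas: P7 1.781, P2 1.574, P1 2.160, P6 2.852, P3 1.675, P8 21.959.
Rounding to the nearest integer gives 2, 2, 2, 3, 2, 22 = 33 seats, so the divisor must be adjusted.
With modified divisor 184670: modified quotas P7 1.720, P2 1.520, P1 2.086, P6 2.755, P3 1.618, P8 21.213.
Rounding to the nearest integer: P7 2, P2 2, P1 2, P6 3, P3 2, P8 21 (total 32).

P7 2, P2 2, P1 2, P6 3, P3 2, P8 21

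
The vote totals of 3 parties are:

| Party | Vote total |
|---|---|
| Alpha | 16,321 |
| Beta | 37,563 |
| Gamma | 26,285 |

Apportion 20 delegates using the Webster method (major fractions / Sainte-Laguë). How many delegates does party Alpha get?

Standard divisor 80169/20 ≈ 4008.45; standard quotas: Alpha 4.072, Beta 9.371, Gamma 6.557.
Rounding to the nearest integer gives Alpha 4, Beta 9, Gamma 7 — total 20, matching the house size, so no adjustment is needed.
Alpha receives 4.

4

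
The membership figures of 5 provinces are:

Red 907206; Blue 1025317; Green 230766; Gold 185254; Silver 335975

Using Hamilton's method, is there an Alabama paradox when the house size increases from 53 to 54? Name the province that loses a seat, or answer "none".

At 53 seats: Red 18, Blue 20, Green 4, Gold 4, Silver 7.
At 54 seats: Red 18, Blue 20, Green 5, Gold 4, Silver 7.
No province's allocation decreased.

none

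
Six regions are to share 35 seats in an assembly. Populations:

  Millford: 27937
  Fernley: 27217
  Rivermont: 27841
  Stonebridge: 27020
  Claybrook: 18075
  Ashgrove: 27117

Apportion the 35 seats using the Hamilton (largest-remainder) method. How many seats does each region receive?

Millford 7, Fernley 6, Rivermont 6, Stonebridge 6, Claybrook 4, Ashgrove 6

The standard divisor is 155207/35 ≈ 4434.486.
Standard quotas: Millford 6.2999, Fernley 6.1376, Rivermont 6.2783, Stonebridge 6.0932, Claybrook 4.0760, Ashgrove 6.1150.
Lower quotas: Millford 6, Fernley 6, Rivermont 6, Stonebridge 6, Claybrook 4, Ashgrove 6 (sum 34, leaving 1 seat).
Remainders in descending order: Millford 0.2999, Rivermont 0.2783, Fernley 0.1376, Ashgrove 0.1150, Stonebridge 0.0932, Claybrook 0.0760.
Largest remainder: Millford receives the extra seat.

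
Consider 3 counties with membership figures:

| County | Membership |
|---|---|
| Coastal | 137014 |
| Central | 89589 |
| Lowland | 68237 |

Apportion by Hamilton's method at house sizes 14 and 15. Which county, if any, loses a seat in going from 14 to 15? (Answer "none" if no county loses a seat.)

none

At 14 seats: Coastal 7, Central 4, Lowland 3.
At 15 seats: Coastal 7, Central 5, Lowland 3.
No county's allocation decreased.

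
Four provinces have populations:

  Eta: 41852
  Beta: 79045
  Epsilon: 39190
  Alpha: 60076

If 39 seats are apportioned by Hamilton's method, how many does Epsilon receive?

7

Total 220163; standard divisor 220163/39 ≈ 5645.205.
Standard quotas: Eta 7.4137, Beta 14.0021, Epsilon 6.9422, Alpha 10.6420.
Lower quotas: Eta 7, Beta 14, Epsilon 6, Alpha 10 (sum 37, leaving 2 seats).
Remainders in descending order: Epsilon 0.9422, Alpha 0.6420, Eta 0.4137, Beta 0.0021.
Largest remainders: Epsilon, Alpha receive the extra seats.
Epsilon receives 7.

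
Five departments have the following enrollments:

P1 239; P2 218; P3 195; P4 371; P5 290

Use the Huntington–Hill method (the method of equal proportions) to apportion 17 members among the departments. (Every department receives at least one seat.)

With divisor 81: modified quotas P1 2.951, P2 2.691, P3 2.407, P4 4.580, P5 3.580.
Geometric-mean thresholds: P1 √(2·3)=2.449, P2 √(2·3)=2.449, P3 √(2·3)=2.449, P4 √(4·5)=4.472, P5 √(3·4)=3.464.
Each quota rounded against its threshold gives P1 3, P2 3, P3 2, P4 5, P5 4 (total 17).

P1 3, P2 3, P3 2, P4 5, P5 4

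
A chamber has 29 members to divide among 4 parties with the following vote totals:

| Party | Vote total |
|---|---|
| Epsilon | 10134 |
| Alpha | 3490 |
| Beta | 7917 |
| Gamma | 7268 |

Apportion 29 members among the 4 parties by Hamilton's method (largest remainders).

The standard divisor is 28809/29 ≈ 993.414.
Standard quotas: Epsilon 10.2012, Alpha 3.5131, Beta 7.9695, Gamma 7.3162.
Lower quotas: Epsilon 10, Alpha 3, Beta 7, Gamma 7 (sum 27, leaving 2 seats).
Remainders in descending order: Beta 0.9695, Alpha 0.5131, Gamma 0.3162, Epsilon 0.2012.
The surplus seats go to Beta, Alpha.

Epsilon=10; Alpha=4; Beta=8; Gamma=7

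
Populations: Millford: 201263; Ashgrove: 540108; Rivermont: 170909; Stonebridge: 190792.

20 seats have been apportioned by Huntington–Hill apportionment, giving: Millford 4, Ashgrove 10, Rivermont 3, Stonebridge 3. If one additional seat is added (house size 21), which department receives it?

Stonebridge

Priority for the next seat is population ÷ (√(s·(s+1))).
Priorities: Millford 45003.775, Ashgrove 51497.277, Rivermont 49337.179, Stonebridge 55076.906.
Highest priority: Stonebridge.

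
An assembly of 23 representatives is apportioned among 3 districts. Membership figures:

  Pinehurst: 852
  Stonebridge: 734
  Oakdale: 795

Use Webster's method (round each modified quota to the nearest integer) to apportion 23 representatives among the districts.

Pinehurst: 8, Stonebridge: 7, Oakdale: 8

Standard divisor 2381/23 ≈ 103.522; standard quotas: Pinehurst 8.230, Stonebridge 7.090, Oakdale 7.680.
Rounding to the nearest integer gives Pinehurst 8, Stonebridge 7, Oakdale 8 — total 23, matching the house size, so no adjustment is needed.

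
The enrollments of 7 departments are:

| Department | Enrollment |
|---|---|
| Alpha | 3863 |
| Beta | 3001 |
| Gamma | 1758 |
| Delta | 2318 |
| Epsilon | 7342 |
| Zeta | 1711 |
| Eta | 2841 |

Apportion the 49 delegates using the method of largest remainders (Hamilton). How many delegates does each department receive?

Alpha: 8, Beta: 6, Gamma: 4, Delta: 5, Epsilon: 16, Zeta: 4, Eta: 6

Total 22834; standard divisor 22834/49 = 466.
Standard quotas: Alpha 8.2897, Beta 6.4399, Gamma 3.7725, Delta 4.9742, Epsilon 15.7554, Zeta 3.6717, Eta 6.0966.
Lower quotas: Alpha 8, Beta 6, Gamma 3, Delta 4, Epsilon 15, Zeta 3, Eta 6 (sum 45, leaving 4 seats).
Remainders in descending order: Delta 0.9742, Gamma 0.7725, Epsilon 0.7554, Zeta 0.6717, Beta 0.4399, Alpha 0.2897, Eta 0.0966.
Largest remainders: Delta, Gamma, Epsilon, Zeta receive the extra seats.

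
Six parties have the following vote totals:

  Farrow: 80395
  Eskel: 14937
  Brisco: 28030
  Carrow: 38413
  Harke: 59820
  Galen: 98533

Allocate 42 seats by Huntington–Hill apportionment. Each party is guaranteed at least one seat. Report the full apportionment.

With divisor 7777: modified quotas Farrow 10.338, Eskel 1.921, Brisco 3.604, Carrow 4.939, Harke 7.692, Galen 12.670.
Geometric-mean thresholds: Farrow √(10·11)=10.488, Eskel √(1·2)=1.414, Brisco √(3·4)=3.464, Carrow √(4·5)=4.472, Harke √(7·8)=7.483, Galen √(12·13)=12.490.
Each quota rounded against its threshold gives Farrow 10, Eskel 2, Brisco 4, Carrow 5, Harke 8, Galen 13 (total 42).

Farrow 10, Eskel 2, Brisco 4, Carrow 5, Harke 8, Galen 13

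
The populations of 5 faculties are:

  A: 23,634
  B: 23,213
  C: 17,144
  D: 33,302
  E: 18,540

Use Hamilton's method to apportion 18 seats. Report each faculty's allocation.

A: 4, B: 3, C: 3, D: 5, E: 3

The standard divisor is 115833/18 ≈ 6435.167.
Standard quotas: A 3.6726, B 3.6072, C 2.6641, D 5.1750, E 2.8810.
Lower quotas: A 3, B 3, C 2, D 5, E 2 (sum 15, leaving 3 seats).
Remainders in descending order: E 0.8810, A 0.6726, C 0.6641, B 0.6072, D 0.1750.
Largest remainders: E, A, C receive the extra seats.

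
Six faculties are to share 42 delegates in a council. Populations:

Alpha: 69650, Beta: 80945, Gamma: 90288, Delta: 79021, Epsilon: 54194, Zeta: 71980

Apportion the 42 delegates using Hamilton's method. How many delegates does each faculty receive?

Alpha: 7, Beta: 8, Gamma: 8, Delta: 7, Epsilon: 5, Zeta: 7

Total 446078; standard divisor 446078/42 ≈ 10620.905.
Standard quotas: Alpha 6.5578, Beta 7.6213, Gamma 8.5010, Delta 7.4401, Epsilon 5.1026, Zeta 6.7772.
Lower quotas: Alpha 6, Beta 7, Gamma 8, Delta 7, Epsilon 5, Zeta 6 (sum 39, leaving 3 seats).
Remainders in descending order: Zeta 0.7772, Beta 0.6213, Alpha 0.5578, Gamma 0.5010, Delta 0.4401, Epsilon 0.1026.
Largest remainders: Zeta, Beta, Alpha receive the extra seats.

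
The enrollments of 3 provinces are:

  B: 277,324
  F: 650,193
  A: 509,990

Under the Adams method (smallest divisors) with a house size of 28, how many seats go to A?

10

Standard divisor 1437507/28 ≈ 51339.536; standard quotas: B 5.402, F 12.665, A 9.934.
Rounding up gives 6, 13, 10 = 29 seats, so the divisor must be adjusted.
With modified divisor 54800: modified quotas B 5.061, F 11.865, A 9.306.
Rounding up: B 6, F 12, A 10 (total 28).
A receives 10.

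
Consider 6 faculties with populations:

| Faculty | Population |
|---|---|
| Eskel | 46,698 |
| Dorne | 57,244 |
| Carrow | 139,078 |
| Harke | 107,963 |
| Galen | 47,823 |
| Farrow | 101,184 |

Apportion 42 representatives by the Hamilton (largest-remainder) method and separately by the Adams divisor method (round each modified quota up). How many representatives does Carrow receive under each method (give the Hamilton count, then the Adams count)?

12 and 11

Hamilton: Eskel 4, Dorne 5, Carrow 12, Harke 9, Galen 4, Farrow 8.
Adams: Eskel 4, Dorne 5, Carrow 11, Harke 9, Galen 4, Farrow 9.
Carrow gets 12 under Hamilton and 11 under Adams.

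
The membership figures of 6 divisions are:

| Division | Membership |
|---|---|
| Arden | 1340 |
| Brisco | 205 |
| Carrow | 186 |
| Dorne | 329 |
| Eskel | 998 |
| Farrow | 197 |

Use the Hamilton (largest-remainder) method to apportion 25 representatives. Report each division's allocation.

Arden 10; Brisco 2; Carrow 1; Dorne 3; Eskel 8; Farrow 1

The standard divisor is 3255/25 ≈ 130.2.
Standard quotas: Arden 10.292, Brisco 1.575, Carrow 1.429, Dorne 2.527, Eskel 7.665, Farrow 1.513.
Lower quotas: Arden 10, Brisco 1, Carrow 1, Dorne 2, Eskel 7, Farrow 1 (sum 22, leaving 3 seats).
Remainders in descending order: Eskel 0.665, Brisco 0.575, Dorne 0.527, Farrow 0.513, Carrow 0.429, Arden 0.292.
The surplus seats go to Eskel, Brisco, Dorne.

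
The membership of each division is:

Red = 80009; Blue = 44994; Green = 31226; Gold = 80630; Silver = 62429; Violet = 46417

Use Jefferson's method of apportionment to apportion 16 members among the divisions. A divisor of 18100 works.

Red 4, Blue 2, Green 1, Gold 4, Silver 3, Violet 2

With modified divisor 18100: modified quotas Red 4.420, Blue 2.486, Green 1.725, Gold 4.455, Silver 3.449, Violet 2.564.
Rounding down: Red 4, Blue 2, Green 1, Gold 4, Silver 3, Violet 2 (total 16).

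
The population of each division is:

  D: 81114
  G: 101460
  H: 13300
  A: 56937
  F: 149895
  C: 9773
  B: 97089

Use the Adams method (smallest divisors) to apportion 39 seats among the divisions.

D: 6; G: 8; H: 1; A: 5; F: 11; C: 1; B: 7

Standard divisor 509568/39 ≈ 13065.846; standard quotas: D 6.208, G 7.765, H 1.018, A 4.358, F 11.472, C 0.748, B 7.431.
Rounding up gives 7, 8, 2, 5, 12, 1, 8 = 43 seats, so the divisor must be adjusted.
With modified divisor 14100: modified quotas D 5.753, G 7.196, H 0.943, A 4.038, F 10.631, C 0.693, B 6.886.
Rounding up: D 6, G 8, H 1, A 5, F 11, C 1, B 7 (total 39).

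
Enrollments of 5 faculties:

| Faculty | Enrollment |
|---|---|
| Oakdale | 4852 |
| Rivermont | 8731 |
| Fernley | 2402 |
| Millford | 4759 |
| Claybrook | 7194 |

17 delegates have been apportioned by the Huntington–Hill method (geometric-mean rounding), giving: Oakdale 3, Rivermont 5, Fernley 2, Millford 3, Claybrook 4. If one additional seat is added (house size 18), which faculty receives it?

Claybrook

Priority for the next seat is population ÷ (√(s·(s+1))).
Priorities: Oakdale 1400.652, Rivermont 1594.055, Fernley 980.612, Millford 1373.805, Claybrook 1608.627.
Highest priority: Claybrook.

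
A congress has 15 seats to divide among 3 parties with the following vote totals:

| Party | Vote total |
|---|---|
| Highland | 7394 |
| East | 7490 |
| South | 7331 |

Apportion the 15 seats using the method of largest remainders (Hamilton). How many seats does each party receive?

Highland=5, East=5, South=5

Standard divisor: 22215 ÷ 15 = 1481.
Standard quotas: Highland 4.9926, East 5.0574, South 4.9500.
Lower quotas: Highland 4, East 5, South 4 (sum 13, leaving 2 seats).
Remainders in descending order: Highland 0.9926, South 0.9500, East 0.0574.
The surplus seats go to Highland, South.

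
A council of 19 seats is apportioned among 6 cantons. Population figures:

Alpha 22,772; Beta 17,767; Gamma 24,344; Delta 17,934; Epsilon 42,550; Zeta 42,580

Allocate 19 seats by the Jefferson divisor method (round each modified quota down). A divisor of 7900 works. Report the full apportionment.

With modified divisor 7900: modified quotas Alpha 2.883, Beta 2.249, Gamma 3.082, Delta 2.270, Epsilon 5.386, Zeta 5.390.
Rounding down: Alpha 2, Beta 2, Gamma 3, Delta 2, Epsilon 5, Zeta 5 (total 19).

Alpha=2, Beta=2, Gamma=3, Delta=2, Epsilon=5, Zeta=5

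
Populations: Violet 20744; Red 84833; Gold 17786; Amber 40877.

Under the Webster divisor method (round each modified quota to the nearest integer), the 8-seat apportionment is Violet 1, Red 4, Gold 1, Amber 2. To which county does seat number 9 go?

Priority for the next seat is population ÷ (current seats + 0.5).
Priorities: Violet 13829.333, Red 18851.778, Gold 11857.333, Amber 16350.800.
Highest priority: Red.

Red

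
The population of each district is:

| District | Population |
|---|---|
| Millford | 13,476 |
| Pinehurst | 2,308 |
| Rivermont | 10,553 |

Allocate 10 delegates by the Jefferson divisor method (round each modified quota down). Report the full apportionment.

Standard divisor 26337/10 ≈ 2633.7; standard quotas: Millford 5.117, Pinehurst 0.876, Rivermont 4.007.
Rounding down gives 5, 0, 4 = 9 seats, so the divisor must be adjusted.
With modified divisor 2258.4: modified quotas Millford 5.967, Pinehurst 1.022, Rivermont 4.673.
Rounding down: Millford 5, Pinehurst 1, Rivermont 4 (total 10).

Millford: 5, Pinehurst: 1, Rivermont: 4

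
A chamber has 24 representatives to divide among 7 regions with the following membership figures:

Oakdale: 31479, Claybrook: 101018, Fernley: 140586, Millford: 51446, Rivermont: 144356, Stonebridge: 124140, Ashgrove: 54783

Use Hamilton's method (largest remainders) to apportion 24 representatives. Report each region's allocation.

The standard divisor is 647808/24 = 26992.
Standard quotas: Oakdale 1.1662, Claybrook 3.7425, Fernley 5.2084, Millford 1.9060, Rivermont 5.3481, Stonebridge 4.5991, Ashgrove 2.0296.
Lower quotas: Oakdale 1, Claybrook 3, Fernley 5, Millford 1, Rivermont 5, Stonebridge 4, Ashgrove 2 (sum 21, leaving 3 seats).
Remainders in descending order: Millford 0.9060, Claybrook 0.7425, Stonebridge 0.5991, Rivermont 0.3481, Fernley 0.2084, Oakdale 0.1662, Ashgrove 0.0296.
Largest remainders: Millford, Claybrook, Stonebridge receive the extra seats.

Oakdale=1, Claybrook=4, Fernley=5, Millford=2, Rivermont=5, Stonebridge=5, Ashgrove=2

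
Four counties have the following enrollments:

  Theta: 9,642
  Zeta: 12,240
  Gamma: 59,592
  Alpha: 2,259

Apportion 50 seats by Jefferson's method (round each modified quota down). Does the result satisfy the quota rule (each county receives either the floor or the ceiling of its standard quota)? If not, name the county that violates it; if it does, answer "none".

Standard quotas: Theta 5.758, Zeta 7.309, Gamma 35.585, Alpha 1.349.
Jefferson allocation: Theta 5, Zeta 7, Gamma 37, Alpha 1.
Gamma has quota 35.585 (lower 35, upper 36) but receives 37 — outside the quota interval.

Gamma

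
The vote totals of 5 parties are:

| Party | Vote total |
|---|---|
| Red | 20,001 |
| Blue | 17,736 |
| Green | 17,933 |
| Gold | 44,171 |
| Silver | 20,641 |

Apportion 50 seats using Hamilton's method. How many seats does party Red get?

8

Standard divisor: 120482 ÷ 50 ≈ 2409.64.
Standard quotas: Red 8.3004, Blue 7.3604, Green 7.4422, Gold 18.3310, Silver 8.5660.
Lower quotas: Red 8, Blue 7, Green 7, Gold 18, Silver 8 (sum 48, leaving 2 seats).
Remainders in descending order: Silver 0.5660, Green 0.4422, Blue 0.3604, Gold 0.3310, Red 0.3004.
The surplus seats go to Silver, Green.
Red receives 8.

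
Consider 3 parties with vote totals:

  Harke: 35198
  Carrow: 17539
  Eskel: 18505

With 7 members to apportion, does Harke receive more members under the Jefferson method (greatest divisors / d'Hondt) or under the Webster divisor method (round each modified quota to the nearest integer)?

Jefferson: Harke 4, Carrow 1, Eskel 2.
Webster: Harke 3, Carrow 2, Eskel 2.
Harke gets 4 under Jefferson and 3 under Webster.

Jefferson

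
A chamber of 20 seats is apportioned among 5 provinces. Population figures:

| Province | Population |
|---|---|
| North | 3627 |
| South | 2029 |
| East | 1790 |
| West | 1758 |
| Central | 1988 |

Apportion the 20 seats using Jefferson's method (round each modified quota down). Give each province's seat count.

Standard divisor 11192/20 ≈ 559.6; standard quotas: North 6.481, South 3.626, East 3.199, West 3.142, Central 3.553.
Rounding down gives 6, 3, 3, 3, 3 = 18 seats, so the divisor must be adjusted.
With modified divisor 500: modified quotas North 7.254, South 4.058, East 3.580, West 3.516, Central 3.976.
Rounding down: North 7, South 4, East 3, West 3, Central 3 (total 20).

North: 7, South: 4, East: 3, West: 3, Central: 3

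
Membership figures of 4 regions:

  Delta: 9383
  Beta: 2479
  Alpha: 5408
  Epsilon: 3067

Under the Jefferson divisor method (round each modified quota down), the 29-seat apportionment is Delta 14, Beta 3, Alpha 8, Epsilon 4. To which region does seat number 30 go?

Delta

Priority for the next seat is population ÷ (current seats + 1).
Priorities: Delta 625.533, Beta 619.750, Alpha 600.889, Epsilon 613.400.
Highest priority: Delta.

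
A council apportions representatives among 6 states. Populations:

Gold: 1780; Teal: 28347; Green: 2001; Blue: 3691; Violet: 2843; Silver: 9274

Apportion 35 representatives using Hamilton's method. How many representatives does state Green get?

The standard divisor is 47936/35 ≈ 1369.6.
Standard quotas: Gold 1.2996, Teal 20.6973, Green 1.4610, Blue 2.6949, Violet 2.0758, Silver 6.7713.
Lower quotas: Gold 1, Teal 20, Green 1, Blue 2, Violet 2, Silver 6 (sum 32, leaving 3 seats).
Remainders in descending order: Silver 0.7713, Teal 0.6973, Blue 0.6949, Green 0.4610, Gold 0.2996, Violet 0.0758.
Largest remainders: Silver, Teal, Blue receive the extra seats.
Green receives 1.

1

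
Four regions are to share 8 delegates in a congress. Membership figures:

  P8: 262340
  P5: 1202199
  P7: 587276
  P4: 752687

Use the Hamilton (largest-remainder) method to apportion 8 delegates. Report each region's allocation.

P8 1; P5 3; P7 2; P4 2

Standard divisor: 2804502 ÷ 8 ≈ 350562.75.
Standard quotas: P8 0.7483, P5 3.4293, P7 1.6752, P4 2.1471.
Lower quotas: P8 0, P5 3, P7 1, P4 2 (sum 6, leaving 2 seats).
Remainders in descending order: P8 0.7483, P7 0.6752, P5 0.4293, P4 0.1471.
Largest remainders: P8, P7 receive the extra seats.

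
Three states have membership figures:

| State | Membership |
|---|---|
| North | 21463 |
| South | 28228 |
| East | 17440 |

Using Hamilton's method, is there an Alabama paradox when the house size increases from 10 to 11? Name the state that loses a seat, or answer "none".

At 10 seats: North 3, South 4, East 3.
At 11 seats: North 3, South 5, East 3.
No state's allocation decreased.

none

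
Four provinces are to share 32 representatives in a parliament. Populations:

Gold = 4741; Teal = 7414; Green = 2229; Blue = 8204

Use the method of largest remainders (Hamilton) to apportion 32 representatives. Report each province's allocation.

Gold 7, Teal 10, Green 3, Blue 12

Standard divisor: 22588 ÷ 32 ≈ 705.875.
Standard quotas: Gold 6.7165, Teal 10.5033, Green 3.1578, Blue 11.6225.
Lower quotas: Gold 6, Teal 10, Green 3, Blue 11 (sum 30, leaving 2 seats).
Remainders in descending order: Gold 0.7165, Blue 0.6225, Teal 0.5033, Green 0.1578.
The surplus seats go to Gold, Blue.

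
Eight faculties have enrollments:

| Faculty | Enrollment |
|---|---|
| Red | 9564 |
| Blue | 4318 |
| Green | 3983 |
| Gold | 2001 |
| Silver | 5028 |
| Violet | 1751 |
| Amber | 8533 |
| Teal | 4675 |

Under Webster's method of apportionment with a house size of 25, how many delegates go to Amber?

5

Standard divisor 39853/25 ≈ 1594.12; standard quotas: Red 6.000, Blue 2.709, Green 2.499, Gold 1.255, Silver 3.154, Violet 1.098, Amber 5.353, Teal 2.933.
Rounding to the nearest integer gives 6, 3, 2, 1, 3, 1, 5, 3 = 24 seats, so the divisor must be adjusted.
With modified divisor 1570: modified quotas Red 6.092, Blue 2.750, Green 2.537, Gold 1.275, Silver 3.203, Violet 1.115, Amber 5.435, Teal 2.978.
Rounding to the nearest integer: Red 6, Blue 3, Green 3, Gold 1, Silver 3, Violet 1, Amber 5, Teal 3 (total 25).
Amber receives 5.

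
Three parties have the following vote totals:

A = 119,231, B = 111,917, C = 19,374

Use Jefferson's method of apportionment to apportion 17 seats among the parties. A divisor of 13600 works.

A 8, B 8, C 1

With modified divisor 13600: modified quotas A 8.767, B 8.229, C 1.425.
Rounding down: A 8, B 8, C 1 (total 17).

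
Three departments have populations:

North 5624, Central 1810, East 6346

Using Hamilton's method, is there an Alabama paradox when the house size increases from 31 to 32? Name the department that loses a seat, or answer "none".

none

At 31 seats: North 13, Central 4, East 14.
At 32 seats: North 13, Central 4, East 15.
No department's allocation decreased.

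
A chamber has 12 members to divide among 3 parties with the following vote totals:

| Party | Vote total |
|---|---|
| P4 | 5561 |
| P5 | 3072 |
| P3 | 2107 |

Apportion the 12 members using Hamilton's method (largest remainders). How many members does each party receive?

Total 10740; standard divisor 10740/12 = 895.
Standard quotas: P4 6.2134, P5 3.4324, P3 2.3542.
Lower quotas: P4 6, P5 3, P3 2 (sum 11, leaving 1 seat).
Remainders in descending order: P5 0.4324, P3 0.3542, P4 0.2134.
The surplus seat goes to P5.

P4=6; P5=4; P3=2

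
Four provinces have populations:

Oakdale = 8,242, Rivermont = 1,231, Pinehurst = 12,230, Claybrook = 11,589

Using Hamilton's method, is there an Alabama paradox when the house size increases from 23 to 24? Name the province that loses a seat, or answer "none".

none

At 23 seats: Oakdale 6, Rivermont 1, Pinehurst 8, Claybrook 8.
At 24 seats: Oakdale 6, Rivermont 1, Pinehurst 9, Claybrook 8.
No province's allocation decreased.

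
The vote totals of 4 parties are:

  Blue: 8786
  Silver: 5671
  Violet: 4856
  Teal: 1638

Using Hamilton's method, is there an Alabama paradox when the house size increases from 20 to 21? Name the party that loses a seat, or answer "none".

At 20 seats: Blue 8, Silver 5, Violet 5, Teal 2.
At 21 seats: Blue 9, Silver 6, Violet 5, Teal 1.
Teal drops from 2 to 1.

Teal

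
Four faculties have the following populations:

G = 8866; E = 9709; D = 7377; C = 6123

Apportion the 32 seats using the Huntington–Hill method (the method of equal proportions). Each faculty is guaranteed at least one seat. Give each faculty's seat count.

G 9, E 10, D 7, C 6

With divisor 1005: modified quotas G 8.822, E 9.661, D 7.340, C 6.093.
Geometric-mean thresholds: G √(8·9)=8.485, E √(9·10)=9.487, D √(7·8)=7.483, C √(6·7)=6.481.
Each quota rounded against its threshold gives G 9, E 10, D 7, C 6 (total 32).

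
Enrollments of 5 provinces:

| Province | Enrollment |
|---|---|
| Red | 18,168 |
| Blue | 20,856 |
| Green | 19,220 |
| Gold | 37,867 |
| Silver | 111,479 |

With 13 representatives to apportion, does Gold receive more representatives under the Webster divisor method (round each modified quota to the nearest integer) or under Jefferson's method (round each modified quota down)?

Webster: Red 1, Blue 1, Green 1, Gold 3, Silver 7.
Jefferson: Red 1, Blue 1, Green 1, Gold 2, Silver 8.
Gold gets 3 under Webster and 2 under Jefferson.

Webster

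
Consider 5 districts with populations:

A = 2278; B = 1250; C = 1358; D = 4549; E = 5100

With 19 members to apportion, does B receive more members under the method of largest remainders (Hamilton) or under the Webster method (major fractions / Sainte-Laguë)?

Hamilton: A 3, B 1, C 2, D 6, E 7.
Webster: A 3, B 2, C 2, D 6, E 6.
B gets 1 under Hamilton and 2 under Webster.

Webster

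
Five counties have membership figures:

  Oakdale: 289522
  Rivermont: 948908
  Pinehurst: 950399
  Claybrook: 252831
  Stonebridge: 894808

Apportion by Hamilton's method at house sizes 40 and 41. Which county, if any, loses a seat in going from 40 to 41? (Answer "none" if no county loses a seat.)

At 40 seats: Oakdale 4, Rivermont 11, Pinehurst 11, Claybrook 3, Stonebridge 11.
At 41 seats: Oakdale 3, Rivermont 12, Pinehurst 12, Claybrook 3, Stonebridge 11.
Oakdale drops from 4 to 3.

Oakdale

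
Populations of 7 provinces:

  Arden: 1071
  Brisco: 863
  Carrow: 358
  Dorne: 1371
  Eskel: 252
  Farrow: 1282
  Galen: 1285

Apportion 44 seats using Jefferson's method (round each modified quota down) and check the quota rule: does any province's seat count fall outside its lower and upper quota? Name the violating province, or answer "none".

Standard quotas: Arden 7.270, Brisco 5.858, Carrow 2.430, Dorne 9.306, Eskel 1.711, Farrow 8.702, Galen 8.723.
Jefferson allocation: Arden 7, Brisco 6, Carrow 2, Dorne 10, Eskel 1, Farrow 9, Galen 9.
Every allocation lies between the lower and upper quota.

none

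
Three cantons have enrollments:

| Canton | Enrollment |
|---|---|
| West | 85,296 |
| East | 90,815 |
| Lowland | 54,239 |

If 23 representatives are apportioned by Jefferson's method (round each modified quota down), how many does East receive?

9

Standard divisor 230350/23 ≈ 10015.217; standard quotas: West 8.517, East 9.068, Lowland 5.416.
Rounding down gives 8, 9, 5 = 22 seats, so the divisor must be adjusted.
With modified divisor 9300: modified quotas West 9.172, East 9.765, Lowland 5.832.
Rounding down: West 9, East 9, Lowland 5 (total 23).
East receives 9.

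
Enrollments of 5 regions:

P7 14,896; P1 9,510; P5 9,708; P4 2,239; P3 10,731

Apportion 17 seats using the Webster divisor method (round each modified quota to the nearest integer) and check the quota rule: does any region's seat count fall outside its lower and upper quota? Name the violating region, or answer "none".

Standard quotas: P7 5.378, P1 3.434, P5 3.505, P4 0.808, P3 3.875.
Webster allocation: P7 5, P1 3, P5 4, P4 1, P3 4.
Every allocation lies between the lower and upper quota.

none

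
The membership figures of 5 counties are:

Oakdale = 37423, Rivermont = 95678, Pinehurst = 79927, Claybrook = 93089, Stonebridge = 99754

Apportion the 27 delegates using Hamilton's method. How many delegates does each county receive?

Standard divisor: 405871 ÷ 27 ≈ 15032.259.
Standard quotas: Oakdale 2.4895, Rivermont 6.3648, Pinehurst 5.3170, Claybrook 6.1926, Stonebridge 6.6360.
Lower quotas: Oakdale 2, Rivermont 6, Pinehurst 5, Claybrook 6, Stonebridge 6 (sum 25, leaving 2 seats).
Remainders in descending order: Stonebridge 0.6360, Oakdale 0.4895, Rivermont 0.3648, Pinehurst 0.3170, Claybrook 0.1926.
Largest remainders: Stonebridge, Oakdale receive the extra seats.

Oakdale: 3, Rivermont: 6, Pinehurst: 5, Claybrook: 6, Stonebridge: 7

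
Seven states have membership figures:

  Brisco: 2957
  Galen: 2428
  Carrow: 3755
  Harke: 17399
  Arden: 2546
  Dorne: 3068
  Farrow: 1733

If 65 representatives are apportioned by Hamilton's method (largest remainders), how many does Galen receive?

Total 33886; standard divisor 33886/65 ≈ 521.323.
Standard quotas: Brisco 5.6721, Galen 4.6574, Carrow 7.2028, Harke 33.3747, Arden 4.8837, Dorne 5.8850, Farrow 3.3242.
Lower quotas: Brisco 5, Galen 4, Carrow 7, Harke 33, Arden 4, Dorne 5, Farrow 3 (sum 61, leaving 4 seats).
Remainders in descending order: Dorne 0.8850, Arden 0.8837, Brisco 0.6721, Galen 0.6574, Harke 0.3747, Farrow 0.3242, Carrow 0.2028.
Largest remainders: Dorne, Arden, Brisco, Galen receive the extra seats.
Galen receives 5.

5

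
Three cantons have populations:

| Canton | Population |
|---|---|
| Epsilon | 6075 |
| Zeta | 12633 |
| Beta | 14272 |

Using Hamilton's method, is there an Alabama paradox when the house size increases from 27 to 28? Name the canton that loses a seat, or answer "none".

At 27 seats: Epsilon 5, Zeta 10, Beta 12.
At 28 seats: Epsilon 5, Zeta 11, Beta 12.
No canton's allocation decreased.

none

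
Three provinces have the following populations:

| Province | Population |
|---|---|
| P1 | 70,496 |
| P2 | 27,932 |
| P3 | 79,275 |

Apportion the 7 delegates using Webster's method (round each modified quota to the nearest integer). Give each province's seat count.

Standard divisor 177703/7 ≈ 25386.143; standard quotas: P1 2.777, P2 1.100, P3 3.123.
Rounding to the nearest integer gives P1 3, P2 1, P3 3 — total 7, matching the house size, so no adjustment is needed.

P1 3; P2 1; P3 3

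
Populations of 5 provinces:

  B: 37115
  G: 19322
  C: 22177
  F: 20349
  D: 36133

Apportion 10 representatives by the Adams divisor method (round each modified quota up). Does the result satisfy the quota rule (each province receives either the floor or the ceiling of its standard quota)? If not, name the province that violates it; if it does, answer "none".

none

Standard quotas: B 2.747, G 1.430, C 1.642, F 1.506, D 2.675.
Adams allocation: B 2, G 2, C 2, F 2, D 2.
Every allocation lies between the lower and upper quota.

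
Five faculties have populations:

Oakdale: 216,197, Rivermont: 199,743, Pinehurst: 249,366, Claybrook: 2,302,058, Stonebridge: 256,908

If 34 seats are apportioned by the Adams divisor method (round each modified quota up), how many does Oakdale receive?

Standard divisor 3224272/34 ≈ 94831.529; standard quotas: Oakdale 2.280, Rivermont 2.106, Pinehurst 2.630, Claybrook 24.275, Stonebridge 2.709.
Rounding up gives 3, 3, 3, 25, 3 = 37 seats, so the divisor must be adjusted.
With modified divisor 102400: modified quotas Oakdale 2.111, Rivermont 1.951, Pinehurst 2.435, Claybrook 22.481, Stonebridge 2.509.
Rounding up: Oakdale 3, Rivermont 2, Pinehurst 3, Claybrook 23, Stonebridge 3 (total 34).
Oakdale receives 3.

3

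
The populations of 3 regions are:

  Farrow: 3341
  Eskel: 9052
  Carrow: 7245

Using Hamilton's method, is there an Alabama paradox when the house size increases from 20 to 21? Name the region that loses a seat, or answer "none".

Farrow

At 20 seats: Farrow 4, Eskel 9, Carrow 7.
At 21 seats: Farrow 3, Eskel 10, Carrow 8.
Farrow drops from 4 to 3.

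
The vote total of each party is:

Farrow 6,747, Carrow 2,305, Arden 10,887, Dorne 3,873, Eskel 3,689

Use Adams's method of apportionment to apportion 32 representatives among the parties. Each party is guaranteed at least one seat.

Farrow=8, Carrow=3, Arden=12, Dorne=5, Eskel=4

Standard divisor 27501/32 ≈ 859.406; standard quotas: Farrow 7.851, Carrow 2.682, Arden 12.668, Dorne 4.507, Eskel 4.292.
Rounding up gives 8, 3, 13, 5, 5 = 34 seats, so the divisor must be adjusted.
With modified divisor 940: modified quotas Farrow 7.178, Carrow 2.452, Arden 11.582, Dorne 4.120, Eskel 3.924.
Rounding up: Farrow 8, Carrow 3, Arden 12, Dorne 5, Eskel 4 (total 32).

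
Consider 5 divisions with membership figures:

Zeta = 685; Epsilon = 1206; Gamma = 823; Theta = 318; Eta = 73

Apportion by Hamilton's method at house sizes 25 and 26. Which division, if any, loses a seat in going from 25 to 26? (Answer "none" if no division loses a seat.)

At 25 seats: Zeta 5, Epsilon 10, Gamma 7, Theta 2, Eta 1.
At 26 seats: Zeta 6, Epsilon 10, Gamma 7, Theta 3, Eta 0.
Eta drops from 1 to 0.

Eta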